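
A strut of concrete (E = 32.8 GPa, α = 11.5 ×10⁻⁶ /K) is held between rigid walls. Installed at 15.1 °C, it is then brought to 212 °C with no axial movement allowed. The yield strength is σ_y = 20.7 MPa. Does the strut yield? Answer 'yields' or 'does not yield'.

ΔT = 196.9 K. Constrained thermal stress σ = E·α·ΔT = 32.80×10³ MPa × 11.5×10⁻⁶ × 196.9 = 74.3 MPa (compressive).
Compare to σ_y = 20.7 MPa: σ ≥ σ_y, so it yields.

yields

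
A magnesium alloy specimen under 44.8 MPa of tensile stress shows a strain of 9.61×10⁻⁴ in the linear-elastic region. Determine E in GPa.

E = σ/ε = 44.8 MPa / 9.61×10⁻⁴ = 46620 MPa = 46.6 GPa.

46.6 GPa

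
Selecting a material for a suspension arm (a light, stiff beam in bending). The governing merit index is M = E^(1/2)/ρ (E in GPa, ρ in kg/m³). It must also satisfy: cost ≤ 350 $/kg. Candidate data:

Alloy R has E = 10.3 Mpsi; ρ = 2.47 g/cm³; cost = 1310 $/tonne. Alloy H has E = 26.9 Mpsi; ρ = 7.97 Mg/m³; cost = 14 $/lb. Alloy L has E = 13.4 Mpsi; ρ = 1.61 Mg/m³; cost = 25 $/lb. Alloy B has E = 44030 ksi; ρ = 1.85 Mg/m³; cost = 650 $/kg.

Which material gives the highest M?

alloy L

Screen on constraints: cost ≤ 350 $/kg. Survivors: alloy R, alloy H, alloy L.
Normalizing units and computing the index:
  alloy R: E = 71.02 GPa, ρ = 2470 kg/m³
  alloy H: E = 185.5 GPa, ρ = 7970 kg/m³
  alloy L: E = 92.39 GPa, ρ = 1610 kg/m³
  alloy L: M = 5.97×10⁻³
  alloy R: M = 3.41×10⁻³
  alloy H: M = 1.71×10⁻³
Highest index: alloy L.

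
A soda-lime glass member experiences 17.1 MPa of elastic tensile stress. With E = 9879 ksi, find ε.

E = 9879 ksi = 68.11 GPa = 68110 MPa.
ε = σ/E = 17.1 / 68110 = 2.51×10⁻⁴.

2.51×10⁻⁴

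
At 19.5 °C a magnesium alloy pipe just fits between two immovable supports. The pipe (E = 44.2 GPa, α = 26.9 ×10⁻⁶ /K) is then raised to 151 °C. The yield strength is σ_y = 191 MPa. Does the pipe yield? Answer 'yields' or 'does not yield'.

does not yield

ΔT = 131.5 K. Constrained thermal stress σ = E·α·ΔT = 44.20×10³ MPa × 26.9×10⁻⁶ × 131.5 = 156 MPa (compressive).
Compare to σ_y = 191 MPa: σ < σ_y, so it does not yield.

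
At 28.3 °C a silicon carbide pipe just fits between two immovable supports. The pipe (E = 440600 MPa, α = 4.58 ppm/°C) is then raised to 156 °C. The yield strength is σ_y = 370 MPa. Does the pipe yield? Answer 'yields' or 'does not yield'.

does not yield

E = 440600 MPa = 440.6 GPa.
ΔT = 127.7 K. Constrained thermal stress σ = E·α·ΔT = 440.6×10³ MPa × 4.58×10⁻⁶ × 127.7 = 258 MPa (compressive).
Compare to σ_y = 370 MPa: σ < σ_y, so it does not yield.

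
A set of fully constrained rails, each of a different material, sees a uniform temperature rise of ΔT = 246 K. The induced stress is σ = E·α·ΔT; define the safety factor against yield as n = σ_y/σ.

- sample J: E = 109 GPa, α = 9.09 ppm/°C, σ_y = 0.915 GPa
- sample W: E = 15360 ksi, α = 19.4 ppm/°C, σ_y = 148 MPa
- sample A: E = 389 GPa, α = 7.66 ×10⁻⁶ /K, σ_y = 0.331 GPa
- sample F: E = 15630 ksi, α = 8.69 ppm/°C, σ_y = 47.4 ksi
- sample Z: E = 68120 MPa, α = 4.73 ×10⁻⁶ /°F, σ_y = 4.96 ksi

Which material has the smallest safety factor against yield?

sample Z

With everything in SI (GPa, ×10⁻⁶/K, MPa):
  sample J: E = 109.0, α = 9.09, σ_y = 915.0 → σ = 244 MPa, n = 3.75
  sample W: E = 105.9, α = 19.4, σ_y = 148.0 → σ = 505 MPa, n = 0.293
  sample A: E = 389.0, α = 7.66, σ_y = 331.0 → σ = 733 MPa, n = 0.452
  sample F: E = 107.8, α = 8.69, σ_y = 326.8 → σ = 230 MPa, n = 1.42
  sample Z: E = 68.12, α = 8.51, σ_y = 34.20 → σ = 143 MPa, n = 0.240
Sample Z has the lowest safety factor, n = 0.240.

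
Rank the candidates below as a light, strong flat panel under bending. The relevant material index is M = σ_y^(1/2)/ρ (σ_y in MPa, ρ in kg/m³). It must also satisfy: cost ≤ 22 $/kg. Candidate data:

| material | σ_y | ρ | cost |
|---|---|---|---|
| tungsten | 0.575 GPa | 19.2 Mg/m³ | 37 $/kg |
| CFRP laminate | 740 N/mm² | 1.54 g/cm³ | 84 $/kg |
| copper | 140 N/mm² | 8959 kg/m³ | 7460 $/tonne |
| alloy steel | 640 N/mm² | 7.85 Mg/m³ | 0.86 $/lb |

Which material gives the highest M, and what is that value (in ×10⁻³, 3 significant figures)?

alloy steel, M = 3.22×10⁻³

Screen on constraints: cost ≤ 22 $/kg. Survivors: copper, alloy steel.
Convert each candidate to consistent units, then evaluate M:
  copper: σ_y = 140.0 MPa, ρ = 8959 kg/m³
  alloy steel: σ_y = 640.0 MPa, ρ = 7850 kg/m³
  alloy steel: M = 3.22×10⁻³
  copper: M = 1.32×10⁻³
The maximum is for alloy steel.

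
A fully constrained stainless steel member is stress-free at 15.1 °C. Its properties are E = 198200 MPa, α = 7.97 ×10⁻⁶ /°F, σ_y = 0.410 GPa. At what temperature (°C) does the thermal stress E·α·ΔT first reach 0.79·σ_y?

129 °C

E = 198200 MPa = 198.2 GPa.
α = 7.97×10⁻⁶/°F × 9/5 = 14.3×10⁻⁶/K.
σ_y = 0.410 GPa = 410.0 MPa.
E·α·ΔT = 323.9 MPa ⇒ ΔT = 323.9 / (198.2×10³ × 14.3×10⁻⁶) = 113.9 K.
T = 15.1 + 113.9 = 129.0 °C.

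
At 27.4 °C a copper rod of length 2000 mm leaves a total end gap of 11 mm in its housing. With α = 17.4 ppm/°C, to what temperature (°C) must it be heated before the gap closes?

α·L₀·ΔT = 11.0 mm ⇒ ΔT = 11.0 / (17.4×10⁻⁶ × 2000.0) = 316.1 K.
T = 27.4 + 316.1 = 343.5 °C.

343 °C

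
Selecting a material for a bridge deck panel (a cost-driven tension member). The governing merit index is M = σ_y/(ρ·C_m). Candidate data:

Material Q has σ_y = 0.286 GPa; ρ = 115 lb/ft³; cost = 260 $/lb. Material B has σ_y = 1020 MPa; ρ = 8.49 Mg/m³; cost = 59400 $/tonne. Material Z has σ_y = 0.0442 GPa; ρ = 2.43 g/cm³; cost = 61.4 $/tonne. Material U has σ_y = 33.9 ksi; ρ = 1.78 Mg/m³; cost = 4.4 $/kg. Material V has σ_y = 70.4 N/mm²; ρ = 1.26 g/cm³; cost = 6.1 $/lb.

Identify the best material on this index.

Convert each candidate to consistent units, then evaluate M:
  material Q: σ_y = 286.0 MPa, ρ = 1842 kg/m³, cost = 573.2 $/kg
  material B: σ_y = 1020 MPa, ρ = 8490 kg/m³, cost = 59.40 $/kg
  material Z: σ_y = 44.20 MPa, ρ = 2430 kg/m³, cost = 0.06140 $/kg
  material U: σ_y = 233.7 MPa, ρ = 1780 kg/m³, cost = 4.400 $/kg
  material V: σ_y = 70.40 MPa, ρ = 1260 kg/m³, cost = 13.45 $/kg
  material Z: M = 296 kN·m per $
  material U: M = 29.8 kN·m per $
  material V: M = 4.15 kN·m per $
  material B: M = 2.02 kN·m per $
  material Q: M = 0.271 kN·m per $
Material Z has the largest M.

material Z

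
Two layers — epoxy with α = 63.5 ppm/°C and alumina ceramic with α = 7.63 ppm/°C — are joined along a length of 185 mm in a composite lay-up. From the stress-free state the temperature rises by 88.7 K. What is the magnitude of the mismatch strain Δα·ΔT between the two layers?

Δα = |63.5 − 7.63|×10⁻⁶/K = 55.9×10⁻⁶/K.
Mismatch strain = Δα·ΔT = 55.9×10⁻⁶ × 88.7 = 4.96×10⁻³.

4.96×10⁻³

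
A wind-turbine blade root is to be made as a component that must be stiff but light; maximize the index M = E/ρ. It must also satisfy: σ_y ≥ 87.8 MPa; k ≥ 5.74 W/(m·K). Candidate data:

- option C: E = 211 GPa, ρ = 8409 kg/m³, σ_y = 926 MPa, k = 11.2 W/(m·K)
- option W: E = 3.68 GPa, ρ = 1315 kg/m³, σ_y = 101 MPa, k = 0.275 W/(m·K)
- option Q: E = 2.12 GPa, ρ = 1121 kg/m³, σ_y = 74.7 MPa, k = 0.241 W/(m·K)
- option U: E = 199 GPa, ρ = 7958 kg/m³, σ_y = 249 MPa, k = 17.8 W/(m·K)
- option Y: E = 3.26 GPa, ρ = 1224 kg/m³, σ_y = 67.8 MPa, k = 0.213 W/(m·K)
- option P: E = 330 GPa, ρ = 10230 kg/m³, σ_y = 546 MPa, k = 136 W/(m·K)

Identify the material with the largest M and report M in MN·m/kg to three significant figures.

option P, M = 32.3 MN·m/kg

Screen on constraints: σ_y ≥ 87.8 MPa; k ≥ 5.74 W/(m·K). Survivors: option C, option U, option P.
Per-candidate index values:
  option P: M = 32.3 MN·m/kg
  option C: M = 25.1 MN·m/kg
  option U: M = 25.0 MN·m/kg
Option P ranks first.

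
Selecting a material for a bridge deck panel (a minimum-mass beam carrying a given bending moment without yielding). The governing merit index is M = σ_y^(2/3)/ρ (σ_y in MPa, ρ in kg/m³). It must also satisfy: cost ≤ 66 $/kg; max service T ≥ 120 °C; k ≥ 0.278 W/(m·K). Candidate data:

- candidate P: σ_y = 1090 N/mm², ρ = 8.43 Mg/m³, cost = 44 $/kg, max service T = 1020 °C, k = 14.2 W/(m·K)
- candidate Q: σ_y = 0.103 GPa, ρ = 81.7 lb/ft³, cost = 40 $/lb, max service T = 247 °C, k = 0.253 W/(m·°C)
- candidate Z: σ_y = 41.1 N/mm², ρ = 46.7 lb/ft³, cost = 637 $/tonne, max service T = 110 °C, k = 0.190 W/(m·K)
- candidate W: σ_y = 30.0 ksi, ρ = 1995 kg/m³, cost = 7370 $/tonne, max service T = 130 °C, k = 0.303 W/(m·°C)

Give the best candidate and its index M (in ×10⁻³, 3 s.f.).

candidate W, M = 17.5×10⁻³

Screen on constraints: cost ≤ 66 $/kg; max service T ≥ 120 °C; k ≥ 0.278 W/(m·K). Survivors: candidate P, candidate W.
After converting to SI:
  candidate P: σ_y = 1090 MPa, ρ = 8430 kg/m³
  candidate W: σ_y = 206.8 MPa, ρ = 1995 kg/m³
  candidate W: M = 17.5×10⁻³
  candidate P: M = 12.6×10⁻³
Candidate W ranks first.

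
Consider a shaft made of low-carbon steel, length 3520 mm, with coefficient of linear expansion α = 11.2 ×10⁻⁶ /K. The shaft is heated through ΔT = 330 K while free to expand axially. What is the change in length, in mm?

ΔL = α·L₀·ΔT = 11.2×10⁻⁶ × 3520 mm × 330.0 K = 13.0 mm.

13.0 mm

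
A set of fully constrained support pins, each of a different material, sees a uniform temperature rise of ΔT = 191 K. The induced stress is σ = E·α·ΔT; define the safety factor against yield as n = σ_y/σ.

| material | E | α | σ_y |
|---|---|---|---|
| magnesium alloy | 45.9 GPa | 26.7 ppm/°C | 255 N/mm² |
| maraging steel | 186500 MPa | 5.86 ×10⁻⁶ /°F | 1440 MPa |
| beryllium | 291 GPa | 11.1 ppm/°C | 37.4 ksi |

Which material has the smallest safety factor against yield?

beryllium

In consistent units (E in GPa, α in ×10⁻⁶/K, σ_y in MPa):
  magnesium alloy: E = 45.90, α = 26.7, σ_y = 255.0 → σ = 234 MPa, n = 1.09
  maraging steel: E = 186.5, α = 10.5, σ_y = 1440 → σ = 376 MPa, n = 3.83
  beryllium: E = 291.0, α = 11.1, σ_y = 257.9 → σ = 617 MPa, n = 0.418
Smallest n: beryllium with n = 0.418.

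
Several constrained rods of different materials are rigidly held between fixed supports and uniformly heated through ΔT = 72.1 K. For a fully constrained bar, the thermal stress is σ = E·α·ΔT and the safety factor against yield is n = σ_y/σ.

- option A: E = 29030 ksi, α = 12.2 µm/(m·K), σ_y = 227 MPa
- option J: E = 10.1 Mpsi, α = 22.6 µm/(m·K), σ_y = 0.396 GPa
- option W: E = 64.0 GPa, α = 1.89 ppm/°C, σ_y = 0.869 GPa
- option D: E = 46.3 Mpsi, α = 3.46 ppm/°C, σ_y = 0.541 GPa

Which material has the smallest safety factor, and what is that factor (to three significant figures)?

option A, n = 1.29

In consistent units (E in GPa, α in ×10⁻⁶/K, σ_y in MPa):
  option A: E = 200.2, α = 12.2, σ_y = 227.0 → σ = 176 MPa, n = 1.29
  option J: E = 69.64, α = 22.6, σ_y = 396.0 → σ = 113 MPa, n = 3.49
  option W: E = 64.00, α = 1.89, σ_y = 869.0 → σ = 8.72 MPa, n = 99.6
  option D: E = 319.2, α = 3.46, σ_y = 541.0 → σ = 79.6 MPa, n = 6.79
Smallest n: option A with n = 1.29.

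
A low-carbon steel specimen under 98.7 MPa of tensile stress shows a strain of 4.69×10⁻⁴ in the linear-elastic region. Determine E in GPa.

E = σ/ε = 98.7 MPa / 4.69×10⁻⁴ = 210400 MPa = 210 GPa.

210 GPa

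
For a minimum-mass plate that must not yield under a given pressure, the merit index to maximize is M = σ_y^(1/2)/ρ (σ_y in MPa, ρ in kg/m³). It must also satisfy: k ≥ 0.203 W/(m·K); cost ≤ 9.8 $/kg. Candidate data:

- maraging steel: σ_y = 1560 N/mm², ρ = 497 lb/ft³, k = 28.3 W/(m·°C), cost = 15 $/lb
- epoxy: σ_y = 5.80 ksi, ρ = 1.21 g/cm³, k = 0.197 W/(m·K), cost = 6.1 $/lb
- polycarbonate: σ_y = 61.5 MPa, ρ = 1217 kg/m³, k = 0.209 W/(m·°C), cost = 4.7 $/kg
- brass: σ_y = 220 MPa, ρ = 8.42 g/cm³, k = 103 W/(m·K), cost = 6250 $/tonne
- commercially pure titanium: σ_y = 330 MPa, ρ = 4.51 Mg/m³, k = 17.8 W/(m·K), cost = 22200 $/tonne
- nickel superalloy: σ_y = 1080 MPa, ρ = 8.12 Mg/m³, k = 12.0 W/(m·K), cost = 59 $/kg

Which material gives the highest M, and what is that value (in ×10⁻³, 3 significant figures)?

Screen on constraints: k ≥ 0.203 W/(m·K); cost ≤ 9.8 $/kg. Survivors: polycarbonate, brass.
In SI units:
  polycarbonate: σ_y = 61.50 MPa, ρ = 1217 kg/m³
  brass: σ_y = 220.0 MPa, ρ = 8420 kg/m³
  polycarbonate: M = 6.44×10⁻³
  brass: M = 1.76×10⁻³
Polycarbonate ranks first.

polycarbonate, M = 6.44×10⁻³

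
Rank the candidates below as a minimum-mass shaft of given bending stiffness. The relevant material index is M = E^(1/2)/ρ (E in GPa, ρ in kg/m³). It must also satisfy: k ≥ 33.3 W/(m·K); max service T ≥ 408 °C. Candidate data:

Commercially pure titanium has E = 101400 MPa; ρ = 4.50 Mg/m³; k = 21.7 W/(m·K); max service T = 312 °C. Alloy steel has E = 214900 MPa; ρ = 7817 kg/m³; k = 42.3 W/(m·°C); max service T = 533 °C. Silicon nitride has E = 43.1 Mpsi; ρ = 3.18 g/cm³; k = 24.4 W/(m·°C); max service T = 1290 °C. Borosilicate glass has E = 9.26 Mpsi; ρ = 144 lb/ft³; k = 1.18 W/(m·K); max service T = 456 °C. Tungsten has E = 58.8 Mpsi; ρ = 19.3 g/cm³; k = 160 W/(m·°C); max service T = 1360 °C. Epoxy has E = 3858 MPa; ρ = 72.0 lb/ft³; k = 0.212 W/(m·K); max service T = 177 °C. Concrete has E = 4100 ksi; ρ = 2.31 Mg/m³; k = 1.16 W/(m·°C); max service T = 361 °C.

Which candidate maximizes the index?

Screen on constraints: k ≥ 33.3 W/(m·K); max service T ≥ 408 °C. Survivors: alloy steel, tungsten.
Putting every candidate on a common basis:
  alloy steel: E = 214.9 GPa, ρ = 7817 kg/m³
  tungsten: E = 405.4 GPa, ρ = 19300 kg/m³
  alloy steel: M = 1.88×10⁻³
  tungsten: M = 1.04×10⁻³
Highest index: alloy steel.

alloy steel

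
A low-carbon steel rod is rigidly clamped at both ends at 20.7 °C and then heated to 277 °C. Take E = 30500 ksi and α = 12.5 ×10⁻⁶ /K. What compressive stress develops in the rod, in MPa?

674 MPa

E = 30500 ksi = 210.3 GPa.
ΔT = 256.3 K. Constrained thermal stress σ = E·α·ΔT = 210.3×10³ MPa × 12.5×10⁻⁶ × 256.3 = 674 MPa (compressive).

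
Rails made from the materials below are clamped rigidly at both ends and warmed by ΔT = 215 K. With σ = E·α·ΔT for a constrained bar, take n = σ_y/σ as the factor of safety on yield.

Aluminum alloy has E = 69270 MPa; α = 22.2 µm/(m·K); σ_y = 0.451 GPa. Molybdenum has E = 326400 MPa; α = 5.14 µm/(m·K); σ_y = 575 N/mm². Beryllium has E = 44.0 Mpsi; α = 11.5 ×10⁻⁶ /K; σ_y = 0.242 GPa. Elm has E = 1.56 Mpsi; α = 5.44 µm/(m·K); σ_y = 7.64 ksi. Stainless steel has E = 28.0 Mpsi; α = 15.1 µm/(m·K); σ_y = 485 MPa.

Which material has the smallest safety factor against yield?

beryllium

In consistent units (E in GPa, α in ×10⁻⁶/K, σ_y in MPa):
  aluminum alloy: E = 69.27, α = 22.2, σ_y = 451.0 → σ = 331 MPa, n = 1.36
  molybdenum: E = 326.4, α = 5.14, σ_y = 575.0 → σ = 361 MPa, n = 1.59
  beryllium: E = 303.4, α = 11.5, σ_y = 242.0 → σ = 750 MPa, n = 0.323
  elm: E = 10.76, α = 5.44, σ_y = 52.68 → σ = 12.6 MPa, n = 4.19
  stainless steel: E = 193.1, α = 15.1, σ_y = 485.0 → σ = 627 MPa, n = 0.774
Beryllium has the lowest safety factor, n = 0.323.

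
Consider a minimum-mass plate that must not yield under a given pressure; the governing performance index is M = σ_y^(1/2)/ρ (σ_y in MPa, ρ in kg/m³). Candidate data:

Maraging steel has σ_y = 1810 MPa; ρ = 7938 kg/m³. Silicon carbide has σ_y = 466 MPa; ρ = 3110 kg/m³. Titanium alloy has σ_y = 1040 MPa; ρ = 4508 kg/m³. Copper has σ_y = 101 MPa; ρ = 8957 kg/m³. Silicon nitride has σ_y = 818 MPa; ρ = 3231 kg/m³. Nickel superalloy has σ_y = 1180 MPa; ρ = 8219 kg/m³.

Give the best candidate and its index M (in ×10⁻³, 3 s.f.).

Computing M directly (units already consistent):
  silicon nitride: M = 8.85×10⁻³
  titanium alloy: M = 7.15×10⁻³
  silicon carbide: M = 6.94×10⁻³
  maraging steel: M = 5.36×10⁻³
  nickel superalloy: M = 4.18×10⁻³
  copper: M = 1.12×10⁻³
The maximum is for silicon nitride.

silicon nitride, M = 8.85×10⁻³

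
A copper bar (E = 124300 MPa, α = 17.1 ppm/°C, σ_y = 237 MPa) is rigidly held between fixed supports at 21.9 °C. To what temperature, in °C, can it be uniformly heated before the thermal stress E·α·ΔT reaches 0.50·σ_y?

E = 124300 MPa = 124.3 GPa.
E·α·ΔT = 118.5 MPa ⇒ ΔT = 118.5 / (124.3×10³ × 17.1×10⁻⁶) = 55.75 K.
T = 21.9 + 55.75 = 77.65 °C.

77.7 °C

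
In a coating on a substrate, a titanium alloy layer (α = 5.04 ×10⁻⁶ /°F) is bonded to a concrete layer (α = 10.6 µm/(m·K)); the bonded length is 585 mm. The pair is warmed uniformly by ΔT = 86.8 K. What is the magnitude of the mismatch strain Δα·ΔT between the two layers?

titanium alloy: α = 5.04×10⁻⁶/°F × 9/5 = 9.07×10⁻⁶/K.
Δα = |9.07 − 10.6|×10⁻⁶/K = 1.53×10⁻⁶/K.
Mismatch strain = Δα·ΔT = 1.53×10⁻⁶ × 86.8 = 1.33×10⁻⁴.

1.33×10⁻⁴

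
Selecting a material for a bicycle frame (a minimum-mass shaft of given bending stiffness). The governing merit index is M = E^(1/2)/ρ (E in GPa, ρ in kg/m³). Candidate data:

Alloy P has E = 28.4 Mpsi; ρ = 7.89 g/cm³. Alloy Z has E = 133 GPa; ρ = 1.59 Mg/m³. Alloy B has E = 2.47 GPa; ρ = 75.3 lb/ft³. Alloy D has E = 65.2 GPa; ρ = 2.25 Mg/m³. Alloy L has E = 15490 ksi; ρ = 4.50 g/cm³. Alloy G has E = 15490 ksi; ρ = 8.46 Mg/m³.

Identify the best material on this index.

alloy Z

After converting to SI:
  alloy P: E = 195.8 GPa, ρ = 7890 kg/m³
  alloy Z: E = 133.0 GPa, ρ = 1590 kg/m³
  alloy B: E = 2.470 GPa, ρ = 1206 kg/m³
  alloy D: E = 65.20 GPa, ρ = 2250 kg/m³
  alloy L: E = 106.8 GPa, ρ = 4500 kg/m³
  alloy G: E = 106.8 GPa, ρ = 8460 kg/m³
  alloy Z: M = 7.25×10⁻³
  alloy D: M = 3.59×10⁻³
  alloy L: M = 2.30×10⁻³
  alloy P: M = 1.77×10⁻³
  alloy B: M = 1.30×10⁻³
  alloy G: M = 1.22×10⁻³
Alloy Z has the largest M.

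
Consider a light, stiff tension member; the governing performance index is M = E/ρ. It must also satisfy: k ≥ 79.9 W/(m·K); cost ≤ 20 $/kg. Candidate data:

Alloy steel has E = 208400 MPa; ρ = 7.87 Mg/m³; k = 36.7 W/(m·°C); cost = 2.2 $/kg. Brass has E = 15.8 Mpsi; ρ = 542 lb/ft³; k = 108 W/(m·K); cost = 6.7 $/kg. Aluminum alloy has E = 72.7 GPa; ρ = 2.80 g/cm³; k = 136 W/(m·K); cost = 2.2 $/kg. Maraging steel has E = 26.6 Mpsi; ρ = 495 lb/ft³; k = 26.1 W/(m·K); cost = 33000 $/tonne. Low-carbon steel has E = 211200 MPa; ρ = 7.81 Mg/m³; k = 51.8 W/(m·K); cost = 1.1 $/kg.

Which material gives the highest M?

Screen on constraints: k ≥ 79.9 W/(m·K); cost ≤ 20 $/kg. Survivors: brass, aluminum alloy.
Normalizing units and computing the index:
  brass: E = 108.9 GPa, ρ = 8682 kg/m³
  aluminum alloy: E = 72.70 GPa, ρ = 2800 kg/m³
  aluminum alloy: M = 26.0 MN·m/kg
  brass: M = 12.5 MN·m/kg
The maximum is for aluminum alloy.

aluminum alloy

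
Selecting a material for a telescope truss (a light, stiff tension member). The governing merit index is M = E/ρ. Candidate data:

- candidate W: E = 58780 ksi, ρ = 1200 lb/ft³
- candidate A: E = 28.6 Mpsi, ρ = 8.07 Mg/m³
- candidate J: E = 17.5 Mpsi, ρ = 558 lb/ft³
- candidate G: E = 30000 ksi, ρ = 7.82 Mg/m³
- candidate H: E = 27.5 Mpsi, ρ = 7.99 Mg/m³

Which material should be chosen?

Putting every candidate on a common basis:
  candidate W: E = 405.3 GPa, ρ = 19220 kg/m³
  candidate A: E = 197.2 GPa, ρ = 8070 kg/m³
  candidate J: E = 120.7 GPa, ρ = 8938 kg/m³
  candidate G: E = 206.8 GPa, ρ = 7820 kg/m³
  candidate H: E = 189.6 GPa, ρ = 7990 kg/m³
  candidate G: M = 26.5 MN·m/kg
  candidate A: M = 24.4 MN·m/kg
  candidate H: M = 23.7 MN·m/kg
  candidate W: M = 21.1 MN·m/kg
  candidate J: M = 13.5 MN·m/kg
Candidate G has the largest M.

candidate G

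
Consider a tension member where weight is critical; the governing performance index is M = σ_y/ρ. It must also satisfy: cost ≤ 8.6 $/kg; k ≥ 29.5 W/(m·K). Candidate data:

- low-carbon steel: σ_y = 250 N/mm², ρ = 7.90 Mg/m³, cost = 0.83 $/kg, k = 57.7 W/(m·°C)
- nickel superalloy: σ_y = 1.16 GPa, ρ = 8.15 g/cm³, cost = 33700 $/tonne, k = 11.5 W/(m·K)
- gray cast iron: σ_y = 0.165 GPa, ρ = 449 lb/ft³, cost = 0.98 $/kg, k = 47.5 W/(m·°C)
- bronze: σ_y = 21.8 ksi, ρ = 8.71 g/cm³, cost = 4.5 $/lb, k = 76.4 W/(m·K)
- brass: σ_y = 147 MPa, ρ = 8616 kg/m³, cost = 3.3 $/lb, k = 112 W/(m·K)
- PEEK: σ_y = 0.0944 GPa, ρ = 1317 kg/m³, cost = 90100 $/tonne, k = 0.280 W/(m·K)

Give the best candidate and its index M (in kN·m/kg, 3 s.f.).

low-carbon steel, M = 31.6 kN·m/kg

Screen on constraints: cost ≤ 8.6 $/kg; k ≥ 29.5 W/(m·K). Survivors: low-carbon steel, gray cast iron, brass.
Putting every candidate on a common basis:
  low-carbon steel: σ_y = 250.0 MPa, ρ = 7900 kg/m³
  gray cast iron: σ_y = 165.0 MPa, ρ = 7192 kg/m³
  brass: σ_y = 147.0 MPa, ρ = 8616 kg/m³
  low-carbon steel: M = 31.6 kN·m/kg
  gray cast iron: M = 22.9 kN·m/kg
  brass: M = 17.1 kN·m/kg
Low-carbon steel ranks first.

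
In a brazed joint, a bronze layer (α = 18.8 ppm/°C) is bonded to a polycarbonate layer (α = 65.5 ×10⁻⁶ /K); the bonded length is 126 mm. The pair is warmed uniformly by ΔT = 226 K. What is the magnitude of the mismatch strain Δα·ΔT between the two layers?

0.0106

Δα = |18.8 − 65.5|×10⁻⁶/K = 46.7×10⁻⁶/K.
Mismatch strain = Δα·ΔT = 46.7×10⁻⁶ × 226.0 = 0.0106.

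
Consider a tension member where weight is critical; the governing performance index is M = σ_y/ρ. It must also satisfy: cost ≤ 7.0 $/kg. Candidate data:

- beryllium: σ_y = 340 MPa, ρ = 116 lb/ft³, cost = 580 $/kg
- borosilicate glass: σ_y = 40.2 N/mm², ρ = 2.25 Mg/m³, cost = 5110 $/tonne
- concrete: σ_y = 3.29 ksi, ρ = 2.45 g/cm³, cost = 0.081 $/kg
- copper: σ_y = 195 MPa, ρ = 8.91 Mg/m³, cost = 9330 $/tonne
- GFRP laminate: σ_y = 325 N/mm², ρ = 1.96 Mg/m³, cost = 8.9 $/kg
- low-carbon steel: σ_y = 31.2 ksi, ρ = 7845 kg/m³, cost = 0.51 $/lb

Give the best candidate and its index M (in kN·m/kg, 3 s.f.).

Screen on constraints: cost ≤ 7.0 $/kg. Survivors: borosilicate glass, concrete, low-carbon steel.
In SI units:
  borosilicate glass: σ_y = 40.20 MPa, ρ = 2250 kg/m³
  concrete: σ_y = 22.68 MPa, ρ = 2450 kg/m³
  low-carbon steel: σ_y = 215.1 MPa, ρ = 7845 kg/m³
  low-carbon steel: M = 27.4 kN·m/kg
  borosilicate glass: M = 17.9 kN·m/kg
  concrete: M = 9.26 kN·m/kg
Low-carbon steel ranks first.

low-carbon steel, M = 27.4 kN·m/kg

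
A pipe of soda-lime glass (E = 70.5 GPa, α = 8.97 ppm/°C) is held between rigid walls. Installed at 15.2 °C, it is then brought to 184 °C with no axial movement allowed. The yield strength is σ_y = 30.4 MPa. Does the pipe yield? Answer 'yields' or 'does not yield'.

yields

ΔT = 168.8 K. Constrained thermal stress σ = E·α·ΔT = 70.50×10³ MPa × 8.97×10⁻⁶ × 168.8 = 107 MPa (compressive).
Compare to σ_y = 30.4 MPa: σ ≥ σ_y, so it yields.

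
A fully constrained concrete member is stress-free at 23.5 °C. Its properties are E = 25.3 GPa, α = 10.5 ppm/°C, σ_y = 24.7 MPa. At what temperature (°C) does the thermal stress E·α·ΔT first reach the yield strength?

E·α·ΔT = 24.70 MPa ⇒ ΔT = 24.70 / (25.30×10³ × 10.5×10⁻⁶) = 92.98 K.
T = 23.5 + 92.98 = 116.5 °C.

116 °C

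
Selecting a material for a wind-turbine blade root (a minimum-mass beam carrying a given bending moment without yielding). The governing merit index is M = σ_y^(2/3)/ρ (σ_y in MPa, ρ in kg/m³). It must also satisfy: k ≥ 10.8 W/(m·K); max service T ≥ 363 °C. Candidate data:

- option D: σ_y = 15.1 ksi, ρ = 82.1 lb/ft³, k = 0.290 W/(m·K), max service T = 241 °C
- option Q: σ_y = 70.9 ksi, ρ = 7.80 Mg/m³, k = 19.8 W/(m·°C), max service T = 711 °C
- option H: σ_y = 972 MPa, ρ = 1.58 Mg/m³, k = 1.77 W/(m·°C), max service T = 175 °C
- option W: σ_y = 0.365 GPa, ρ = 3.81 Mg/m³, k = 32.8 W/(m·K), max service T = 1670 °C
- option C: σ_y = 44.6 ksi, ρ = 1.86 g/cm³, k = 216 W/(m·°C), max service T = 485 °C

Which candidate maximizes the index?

Screen on constraints: k ≥ 10.8 W/(m·K); max service T ≥ 363 °C. Survivors: option Q, option W, option C.
Normalizing units and computing the index:
  option Q: σ_y = 488.8 MPa, ρ = 7800 kg/m³
  option W: σ_y = 365.0 MPa, ρ = 3810 kg/m³
  option C: σ_y = 307.5 MPa, ρ = 1860 kg/m³
  option C: M = 24.5×10⁻³
  option W: M = 13.4×10⁻³
  option Q: M = 7.96×10⁻³
Option C has the largest M.

option C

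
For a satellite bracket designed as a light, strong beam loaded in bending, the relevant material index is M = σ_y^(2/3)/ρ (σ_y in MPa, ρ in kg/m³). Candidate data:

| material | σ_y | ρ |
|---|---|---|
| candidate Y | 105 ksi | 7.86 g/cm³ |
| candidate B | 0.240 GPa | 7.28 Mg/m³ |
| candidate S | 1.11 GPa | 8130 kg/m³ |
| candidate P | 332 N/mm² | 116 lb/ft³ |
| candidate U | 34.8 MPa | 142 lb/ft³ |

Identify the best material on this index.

Convert each candidate to consistent units, then evaluate M:
  candidate Y: σ_y = 723.9 MPa, ρ = 7860 kg/m³
  candidate B: σ_y = 240.0 MPa, ρ = 7280 kg/m³
  candidate S: σ_y = 1110 MPa, ρ = 8130 kg/m³
  candidate P: σ_y = 332.0 MPa, ρ = 1858 kg/m³
  candidate U: σ_y = 34.80 MPa, ρ = 2275 kg/m³
  candidate P: M = 25.8×10⁻³
  candidate S: M = 13.2×10⁻³
  candidate Y: M = 10.3×10⁻³
  candidate B: M = 5.30×10⁻³
  candidate U: M = 4.69×10⁻³
Candidate P has the largest M.

candidate P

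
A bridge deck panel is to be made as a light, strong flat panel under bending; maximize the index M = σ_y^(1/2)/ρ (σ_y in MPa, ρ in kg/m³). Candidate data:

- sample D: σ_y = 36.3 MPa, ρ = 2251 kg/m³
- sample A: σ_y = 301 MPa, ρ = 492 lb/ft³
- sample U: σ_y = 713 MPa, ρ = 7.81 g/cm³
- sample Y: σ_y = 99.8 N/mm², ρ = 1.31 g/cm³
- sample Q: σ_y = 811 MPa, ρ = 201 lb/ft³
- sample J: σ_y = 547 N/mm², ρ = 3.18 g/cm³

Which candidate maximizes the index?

Normalizing units and computing the index:
  sample D: σ_y = 36.30 MPa, ρ = 2251 kg/m³
  sample A: σ_y = 301.0 MPa, ρ = 7881 kg/m³
  sample U: σ_y = 713.0 MPa, ρ = 7810 kg/m³
  sample Y: σ_y = 99.80 MPa, ρ = 1310 kg/m³
  sample Q: σ_y = 811.0 MPa, ρ = 3220 kg/m³
  sample J: σ_y = 547.0 MPa, ρ = 3180 kg/m³
  sample Q: M = 8.84×10⁻³
  sample Y: M = 7.63×10⁻³
  sample J: M = 7.35×10⁻³
  sample U: M = 3.42×10⁻³
  sample D: M = 2.68×10⁻³
  sample A: M = 2.20×10⁻³
Sample Q ranks first.

sample Q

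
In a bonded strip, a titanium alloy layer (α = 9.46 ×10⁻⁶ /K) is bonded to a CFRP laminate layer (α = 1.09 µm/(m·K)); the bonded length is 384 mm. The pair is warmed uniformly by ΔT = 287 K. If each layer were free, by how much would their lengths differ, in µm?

Δα = |9.46 − 1.09|×10⁻⁶/K = 8.37×10⁻⁶/K.
ΔL_mismatch = Δα·L·ΔT = 8.37×10⁻⁶ × 384.0 mm × 287.0 K = 922 µm.

922 µm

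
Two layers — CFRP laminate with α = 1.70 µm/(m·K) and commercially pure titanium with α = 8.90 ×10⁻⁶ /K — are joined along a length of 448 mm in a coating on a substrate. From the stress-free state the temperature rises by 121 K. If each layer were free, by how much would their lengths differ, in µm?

Δα = |1.70 − 8.90|×10⁻⁶/K = 7.20×10⁻⁶/K.
ΔL_mismatch = Δα·L·ΔT = 7.20×10⁻⁶ × 448.0 mm × 121.0 K = 390 µm.

390 µm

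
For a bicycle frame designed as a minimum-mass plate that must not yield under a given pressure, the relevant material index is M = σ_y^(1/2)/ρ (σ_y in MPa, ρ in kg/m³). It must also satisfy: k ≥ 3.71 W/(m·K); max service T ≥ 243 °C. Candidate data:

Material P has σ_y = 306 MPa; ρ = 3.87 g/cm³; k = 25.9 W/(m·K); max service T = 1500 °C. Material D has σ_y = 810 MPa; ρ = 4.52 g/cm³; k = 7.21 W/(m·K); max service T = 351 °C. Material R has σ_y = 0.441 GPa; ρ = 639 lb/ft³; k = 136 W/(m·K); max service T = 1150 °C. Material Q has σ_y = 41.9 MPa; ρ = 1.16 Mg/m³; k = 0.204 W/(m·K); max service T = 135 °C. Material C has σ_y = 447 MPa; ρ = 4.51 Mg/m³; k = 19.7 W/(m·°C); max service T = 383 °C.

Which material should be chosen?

material D

Screen on constraints: k ≥ 3.71 W/(m·K); max service T ≥ 243 °C. Survivors: material P, material D, material R, material C.
In SI units:
  material P: σ_y = 306.0 MPa, ρ = 3870 kg/m³
  material D: σ_y = 810.0 MPa, ρ = 4520 kg/m³
  material R: σ_y = 441.0 MPa, ρ = 10240 kg/m³
  material C: σ_y = 447.0 MPa, ρ = 4510 kg/m³
  material D: M = 6.30×10⁻³
  material C: M = 4.69×10⁻³
  material P: M = 4.52×10⁻³
  material R: M = 2.05×10⁻³
Highest index: material D.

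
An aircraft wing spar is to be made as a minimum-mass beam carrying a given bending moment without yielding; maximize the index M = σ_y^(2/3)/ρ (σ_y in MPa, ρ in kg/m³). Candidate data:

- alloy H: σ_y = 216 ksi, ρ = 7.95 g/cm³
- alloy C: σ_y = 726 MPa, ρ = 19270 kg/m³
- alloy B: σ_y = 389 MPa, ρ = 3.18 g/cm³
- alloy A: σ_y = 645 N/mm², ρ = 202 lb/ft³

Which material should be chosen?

Putting every candidate on a common basis:
  alloy H: σ_y = 1489 MPa, ρ = 7950 kg/m³
  alloy C: σ_y = 726.0 MPa, ρ = 19270 kg/m³
  alloy B: σ_y = 389.0 MPa, ρ = 3180 kg/m³
  alloy A: σ_y = 645.0 MPa, ρ = 3236 kg/m³
  alloy A: M = 23.1×10⁻³
  alloy B: M = 16.8×10⁻³
  alloy H: M = 16.4×10⁻³
  alloy C: M = 4.19×10⁻³
The maximum is for alloy A.

alloy A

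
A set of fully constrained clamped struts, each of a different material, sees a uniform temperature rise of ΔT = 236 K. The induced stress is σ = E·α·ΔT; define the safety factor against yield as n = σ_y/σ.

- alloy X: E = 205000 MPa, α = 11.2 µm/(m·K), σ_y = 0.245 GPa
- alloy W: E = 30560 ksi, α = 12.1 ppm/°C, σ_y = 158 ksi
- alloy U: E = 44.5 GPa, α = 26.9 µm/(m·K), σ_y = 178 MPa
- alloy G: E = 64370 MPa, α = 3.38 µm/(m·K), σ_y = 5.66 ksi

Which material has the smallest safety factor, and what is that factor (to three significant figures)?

Converting E to GPa, α to ×10⁻⁶/K, σ_y to MPa, then σ and n for each:
  alloy X: E = 205.0, α = 11.2, σ_y = 245.0 → σ = 542 MPa, n = 0.452
  alloy W: E = 210.7, α = 12.1, σ_y = 1089 → σ = 602 MPa, n = 1.81
  alloy U: E = 44.50, α = 26.9, σ_y = 178.0 → σ = 283 MPa, n = 0.630
  alloy G: E = 64.37, α = 3.38, σ_y = 39.02 → σ = 51.3 MPa, n = 0.760
Alloy X has the lowest safety factor, n = 0.452.

alloy X, n = 0.452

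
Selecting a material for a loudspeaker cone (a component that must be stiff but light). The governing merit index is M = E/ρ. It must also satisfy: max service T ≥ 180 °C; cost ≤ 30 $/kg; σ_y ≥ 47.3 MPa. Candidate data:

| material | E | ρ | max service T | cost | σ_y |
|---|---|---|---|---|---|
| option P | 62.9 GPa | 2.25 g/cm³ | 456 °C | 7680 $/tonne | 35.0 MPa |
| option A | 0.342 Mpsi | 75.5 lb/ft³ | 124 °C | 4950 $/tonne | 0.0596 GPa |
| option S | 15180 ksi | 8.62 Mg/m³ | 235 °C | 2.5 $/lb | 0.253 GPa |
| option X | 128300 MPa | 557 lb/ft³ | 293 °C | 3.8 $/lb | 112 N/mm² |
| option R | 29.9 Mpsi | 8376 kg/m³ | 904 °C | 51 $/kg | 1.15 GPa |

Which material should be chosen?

Screen on constraints: max service T ≥ 180 °C; cost ≤ 30 $/kg; σ_y ≥ 47.3 MPa. Survivors: option S, option X.
Convert each candidate to consistent units, then evaluate M:
  option S: E = 104.7 GPa, ρ = 8620 kg/m³
  option X: E = 128.3 GPa, ρ = 8922 kg/m³
  option X: M = 14.4 MN·m/kg
  option S: M = 12.1 MN·m/kg
Option X ranks first.

option X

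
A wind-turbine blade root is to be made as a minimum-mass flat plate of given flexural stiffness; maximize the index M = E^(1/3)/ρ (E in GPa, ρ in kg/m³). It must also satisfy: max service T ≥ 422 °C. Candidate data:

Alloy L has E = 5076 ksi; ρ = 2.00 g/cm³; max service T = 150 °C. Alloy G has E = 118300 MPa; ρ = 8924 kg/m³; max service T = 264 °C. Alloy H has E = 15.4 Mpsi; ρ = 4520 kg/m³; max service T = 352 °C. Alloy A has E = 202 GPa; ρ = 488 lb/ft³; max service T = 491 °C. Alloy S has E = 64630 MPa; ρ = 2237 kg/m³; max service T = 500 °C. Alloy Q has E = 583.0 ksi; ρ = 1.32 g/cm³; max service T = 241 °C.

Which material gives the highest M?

alloy S

Screen on constraints: max service T ≥ 422 °C. Survivors: alloy A, alloy S.
Convert each candidate to consistent units, then evaluate M:
  alloy A: E = 202.0 GPa, ρ = 7817 kg/m³
  alloy S: E = 64.63 GPa, ρ = 2237 kg/m³
  alloy S: M = 1.79×10⁻³
  alloy A: M = 0.751×10⁻³
Highest index: alloy S.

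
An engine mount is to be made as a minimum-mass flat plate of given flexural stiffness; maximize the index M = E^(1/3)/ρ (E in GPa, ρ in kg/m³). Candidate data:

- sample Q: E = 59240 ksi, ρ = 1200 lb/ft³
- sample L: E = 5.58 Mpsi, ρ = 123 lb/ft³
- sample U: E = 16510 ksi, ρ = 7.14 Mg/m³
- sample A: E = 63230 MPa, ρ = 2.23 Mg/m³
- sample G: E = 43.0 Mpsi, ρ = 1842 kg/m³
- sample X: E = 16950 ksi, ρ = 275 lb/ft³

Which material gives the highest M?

sample G

Normalizing units and computing the index:
  sample Q: E = 408.4 GPa, ρ = 19220 kg/m³
  sample L: E = 38.47 GPa, ρ = 1970 kg/m³
  sample U: E = 113.8 GPa, ρ = 7140 kg/m³
  sample A: E = 63.23 GPa, ρ = 2230 kg/m³
  sample G: E = 296.5 GPa, ρ = 1842 kg/m³
  sample X: E = 116.9 GPa, ρ = 4405 kg/m³
  sample G: M = 3.62×10⁻³
  sample A: M = 1.79×10⁻³
  sample L: M = 1.71×10⁻³
  sample X: M = 1.11×10⁻³
  sample U: M = 0.679×10⁻³
  sample Q: M = 0.386×10⁻³
The maximum is for sample G.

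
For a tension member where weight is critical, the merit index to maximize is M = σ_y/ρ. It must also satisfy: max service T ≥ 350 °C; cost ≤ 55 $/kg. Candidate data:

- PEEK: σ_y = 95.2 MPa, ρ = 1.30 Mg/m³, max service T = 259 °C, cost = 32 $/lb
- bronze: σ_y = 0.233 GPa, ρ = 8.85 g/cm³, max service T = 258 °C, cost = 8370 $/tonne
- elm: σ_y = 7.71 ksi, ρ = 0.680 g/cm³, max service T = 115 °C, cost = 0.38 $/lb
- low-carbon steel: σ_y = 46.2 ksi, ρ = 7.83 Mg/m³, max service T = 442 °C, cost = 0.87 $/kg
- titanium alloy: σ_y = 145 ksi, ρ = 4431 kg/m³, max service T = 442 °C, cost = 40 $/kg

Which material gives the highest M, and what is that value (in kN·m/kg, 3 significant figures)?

titanium alloy, M = 226 kN·m/kg

Screen on constraints: max service T ≥ 350 °C; cost ≤ 55 $/kg. Survivors: low-carbon steel, titanium alloy.
Normalizing units and computing the index:
  low-carbon steel: σ_y = 318.5 MPa, ρ = 7830 kg/m³
  titanium alloy: σ_y = 999.7 MPa, ρ = 4431 kg/m³
  titanium alloy: M = 226 kN·m/kg
  low-carbon steel: M = 40.7 kN·m/kg
Titanium alloy has the largest M.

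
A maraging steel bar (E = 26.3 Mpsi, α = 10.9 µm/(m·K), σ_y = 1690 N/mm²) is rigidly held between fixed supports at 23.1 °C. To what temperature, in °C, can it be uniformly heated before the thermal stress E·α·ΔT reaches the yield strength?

878 °C

E = 26.3 Mpsi = 181.3 GPa.
σ_y = 1690 N/mm² = 1690 MPa.
E·α·ΔT = 1690 MPa ⇒ ΔT = 1690 / (181.3×10³ × 10.9×10⁻⁶) = 855.0 K.
T = 23.1 + 855.0 = 878.1 °C.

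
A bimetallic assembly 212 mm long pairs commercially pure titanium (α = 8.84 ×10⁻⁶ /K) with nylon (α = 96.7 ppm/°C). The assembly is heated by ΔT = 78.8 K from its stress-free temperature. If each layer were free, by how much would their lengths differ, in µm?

1470 µm

Δα = |8.84 − 96.7|×10⁻⁶/K = 87.9×10⁻⁶/K.
ΔL_mismatch = Δα·L·ΔT = 87.9×10⁻⁶ × 212.0 mm × 78.8 K = 1470 µm.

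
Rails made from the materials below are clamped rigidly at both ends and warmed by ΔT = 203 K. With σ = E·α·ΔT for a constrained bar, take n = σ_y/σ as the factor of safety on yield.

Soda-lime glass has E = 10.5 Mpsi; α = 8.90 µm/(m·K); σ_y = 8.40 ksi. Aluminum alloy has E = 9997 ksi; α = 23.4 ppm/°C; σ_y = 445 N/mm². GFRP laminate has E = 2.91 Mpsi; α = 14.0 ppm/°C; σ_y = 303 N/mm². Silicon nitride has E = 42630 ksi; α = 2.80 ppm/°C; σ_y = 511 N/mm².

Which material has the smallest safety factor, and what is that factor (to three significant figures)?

soda-lime glass, n = 0.443

Per material, after unit conversion:
  soda-lime glass: E = 72.39, α = 8.90, σ_y = 57.92 → σ = 131 MPa, n = 0.443
  aluminum alloy: E = 68.93, α = 23.4, σ_y = 445.0 → σ = 327 MPa, n = 1.36
  GFRP laminate: E = 20.06, α = 14.0, σ_y = 303.0 → σ = 57.0 MPa, n = 5.31
  silicon nitride: E = 293.9, α = 2.80, σ_y = 511.0 → σ = 167 MPa, n = 3.06
Soda-lime glass has the lowest safety factor, n = 0.443.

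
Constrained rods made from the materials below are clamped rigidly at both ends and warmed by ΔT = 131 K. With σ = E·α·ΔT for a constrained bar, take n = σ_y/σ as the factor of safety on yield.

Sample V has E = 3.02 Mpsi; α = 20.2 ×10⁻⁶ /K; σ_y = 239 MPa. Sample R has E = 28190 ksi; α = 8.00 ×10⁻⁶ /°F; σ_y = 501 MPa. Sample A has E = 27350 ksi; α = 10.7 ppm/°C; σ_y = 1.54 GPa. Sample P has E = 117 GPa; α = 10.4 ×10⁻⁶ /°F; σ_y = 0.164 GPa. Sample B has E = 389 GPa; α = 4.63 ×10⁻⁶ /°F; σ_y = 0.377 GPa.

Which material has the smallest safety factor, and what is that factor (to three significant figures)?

Converting E to GPa, α to ×10⁻⁶/K, σ_y to MPa, then σ and n for each:
  sample V: E = 20.82, α = 20.2, σ_y = 239.0 → σ = 55.1 MPa, n = 4.34
  sample R: E = 194.4, α = 14.4, σ_y = 501.0 → σ = 367 MPa, n = 1.37
  sample A: E = 188.6, α = 10.7, σ_y = 1540 → σ = 264 MPa, n = 5.83
  sample P: E = 117.0, α = 18.7, σ_y = 164.0 → σ = 287 MPa, n = 0.572
  sample B: E = 389.0, α = 8.33, σ_y = 377.0 → σ = 425 MPa, n = 0.888
The minimum is sample P at n = 0.572.

sample P, n = 0.572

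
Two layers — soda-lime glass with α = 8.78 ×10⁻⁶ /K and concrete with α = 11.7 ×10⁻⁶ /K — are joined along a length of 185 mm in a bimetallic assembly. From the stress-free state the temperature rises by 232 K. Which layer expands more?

α(soda-lime glass) = 8.78×10⁻⁶/K vs α(concrete) = 11.7×10⁻⁶/K.
Higher α expands more for the same ΔT: concrete.

concrete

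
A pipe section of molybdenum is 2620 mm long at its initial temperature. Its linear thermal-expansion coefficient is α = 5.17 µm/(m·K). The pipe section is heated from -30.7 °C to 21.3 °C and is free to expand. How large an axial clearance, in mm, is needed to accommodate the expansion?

ΔT = 21.3 − (-30.7) = 52.00 K.
ΔL = α·L₀·ΔT = 5.17×10⁻⁶ × 2620 mm × 52.00 K = 0.704 mm.

0.704 mm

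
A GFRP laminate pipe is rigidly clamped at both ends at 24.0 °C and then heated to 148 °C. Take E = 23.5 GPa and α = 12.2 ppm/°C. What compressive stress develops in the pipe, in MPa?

35.6 MPa

ΔT = 124.0 K. Constrained thermal stress σ = E·α·ΔT = 23.50×10³ MPa × 12.2×10⁻⁶ × 124.0 = 35.6 MPa (compressive).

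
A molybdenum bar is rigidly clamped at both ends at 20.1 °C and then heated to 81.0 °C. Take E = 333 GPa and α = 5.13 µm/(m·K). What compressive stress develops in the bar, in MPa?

ΔT = 60.90 K. Constrained thermal stress σ = E·α·ΔT = 333.0×10³ MPa × 5.13×10⁻⁶ × 60.90 = 104 MPa (compressive).

104 MPa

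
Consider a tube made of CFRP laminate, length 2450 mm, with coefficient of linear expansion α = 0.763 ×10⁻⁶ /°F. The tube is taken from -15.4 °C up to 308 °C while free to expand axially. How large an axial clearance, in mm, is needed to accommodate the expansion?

Convert α: 0.763×10⁻⁶/°F × (9/5) = 1.37×10⁻⁶/K.
ΔT = 308 − (-15.4) = 323.4 K.
ΔL = α·L₀·ΔT = 1.37×10⁻⁶ × 2450 mm × 323.4 K = 1.09 mm.

1.09 mm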